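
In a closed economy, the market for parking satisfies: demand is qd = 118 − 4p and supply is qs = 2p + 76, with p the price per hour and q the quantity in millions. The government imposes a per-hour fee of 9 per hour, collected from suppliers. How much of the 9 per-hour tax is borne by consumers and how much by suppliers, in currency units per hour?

Consumers bear 3 per hour; suppliers bear 6 per hour.

Before the tax: set 118 − 4p = 2p + 76 → p* = 7, q* = 90.
With the tax collected from suppliers, supply shifts: qs = 2(p − 9) + 76.
Solving gives q = 78 with consumers paying 10 and suppliers receiving 1 (the 9 wedge).
Burden on consumers: 3; on suppliers: 6. (They sum to 9.)
The less price-elastic side of the market bears the larger share of a per-unit tax.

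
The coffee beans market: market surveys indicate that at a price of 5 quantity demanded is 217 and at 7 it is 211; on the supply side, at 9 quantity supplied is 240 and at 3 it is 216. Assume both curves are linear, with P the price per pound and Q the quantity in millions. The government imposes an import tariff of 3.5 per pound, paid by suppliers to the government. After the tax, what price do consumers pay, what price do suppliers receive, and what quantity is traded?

Consumers pay 6; suppliers receive 2.5; quantity = 214.

Demand slope: (211 − 217)/(7 − 5) = -3, so Qd = 232 − 3P.
Supply slope: (216 − 240)/(3 − 9) = 4, so Qs = 4P + 204.
Before the tax: set 232 − 3P = 4P + 204 → P* = 4, Q* = 220.
With the tax collected from suppliers, supply shifts: Qs = 4(P − 3.5) + 204.
New equilibrium: consumers pay 6, suppliers receive 2.5, Q = 214. (Wedge: Pb − Ps = 3.5.)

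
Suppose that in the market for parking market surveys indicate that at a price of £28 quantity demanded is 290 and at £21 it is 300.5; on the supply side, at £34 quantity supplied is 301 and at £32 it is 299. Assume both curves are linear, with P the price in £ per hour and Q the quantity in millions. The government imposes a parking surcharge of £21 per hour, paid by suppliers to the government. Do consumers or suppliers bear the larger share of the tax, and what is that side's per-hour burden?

Demand slope: (300.5 − 290)/(21 − 28) = -1.5, so Qd = 332 − 1.5P.
Supply slope: (299 − 301)/(32 − 34) = 1, so Qs = P + 267.
Before the tax: set 332 − 1.5P = P + 267 → P* = £26, Q* = 293.
With the tax collected from suppliers, supply shifts: Qs = (P − 21) + 267.
Solving gives Q = 280.4 with consumers paying £34.4 and suppliers receiving £13.4 (the £21 wedge).
Per-hour burden: consumers £8.4, suppliers £12.6.
Suppliers take the larger share because supply is less price-elastic here (demand slope 1.5 vs supply slope 1).
The less price-elastic side of the market bears the larger share of a per-unit tax.

Suppliers bear the larger share: £12.6 per hour.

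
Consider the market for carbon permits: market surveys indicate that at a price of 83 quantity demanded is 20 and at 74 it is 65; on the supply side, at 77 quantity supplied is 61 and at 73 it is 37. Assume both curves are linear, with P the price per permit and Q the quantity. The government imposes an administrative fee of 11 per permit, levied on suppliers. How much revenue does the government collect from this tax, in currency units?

Tax revenue = 275.

Demand slope: (65 − 20)/(74 − 83) = -5, so Qd = 435 − 5P.
Supply slope: (37 − 61)/(73 − 77) = 6, so Qs = 6P − 401.
Without the tax, 435 − 5P = 6P − 401 gives 11P = 836, so P* = 76 and Q* = 55.
With the tax collected from suppliers, supply shifts: Qs = 6(P − 11) − 401.
New equilibrium: buyers pay 82, suppliers receive 71, Q = 25. (Wedge: Pb − Ps = 11.)
Revenue = t · Q = 11 · 25 = 275.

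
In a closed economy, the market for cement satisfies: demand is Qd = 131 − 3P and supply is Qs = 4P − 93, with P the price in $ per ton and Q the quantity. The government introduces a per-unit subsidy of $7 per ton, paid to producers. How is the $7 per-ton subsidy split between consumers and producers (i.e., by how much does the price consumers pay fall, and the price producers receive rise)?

Without the subsidy, 131 − 3P = 4P − 93 gives 7P = 224, so P* = $32 and Q* = 35.
With a per-unit subsidy paid to producers, each receives P + 7 per unit sold, so supply becomes Qs = 4(P + 7) − 93.
Solving gives Q = 47 with consumers paying $28 and producers receiving $35 (the $7 wedge).
Gain to consumers: $4; to producers: $3. (They sum to $7.)

Consumers gain $4 per ton; producers gain $3 per ton.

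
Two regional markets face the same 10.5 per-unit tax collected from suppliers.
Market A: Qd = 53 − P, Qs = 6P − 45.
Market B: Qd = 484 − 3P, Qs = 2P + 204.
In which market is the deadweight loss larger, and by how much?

Market A: pre-tax P* = 14, Q* = 39; post-tax Q = 30; deadweight loss = 47.25.
Market B: pre-tax P* = 56, Q* = 316; post-tax Q = 303.4; deadweight loss = 66.15.
Difference: 47.25 vs 66.15 → market B is larger by 18.9.

Market B, by 18.9.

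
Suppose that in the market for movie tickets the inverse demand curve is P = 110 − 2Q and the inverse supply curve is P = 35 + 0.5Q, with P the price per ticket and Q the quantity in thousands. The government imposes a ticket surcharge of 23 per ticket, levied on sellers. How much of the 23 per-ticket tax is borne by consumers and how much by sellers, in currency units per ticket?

Consumers bear 18.4 per ticket; sellers bear 4.6 per ticket.

Inverting to Q(P) form: Qd = 55 − 0.5P; Qs = 2P − 70.
Before the tax: set 55 − 0.5P = 2P − 70 → P* = 50, Q* = 30.
With the tax collected from sellers, supply shifts: Qs = 2(P − 23) − 70.
Solving gives Q = 20.8 with consumers paying 68.4 and sellers receiving 45.4 (the 23 wedge).
Burden on consumers: 18.4; on sellers: 4.6. (They sum to 23.)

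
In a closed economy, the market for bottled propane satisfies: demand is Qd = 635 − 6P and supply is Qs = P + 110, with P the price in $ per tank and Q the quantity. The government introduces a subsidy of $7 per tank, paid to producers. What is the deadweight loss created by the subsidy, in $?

Deadweight loss = $21.

Without the subsidy, 635 − 6P = P + 110 gives 7P = 525, so P* = $75 and Q* = 185.
With a per-unit subsidy paid to producers, each receives P + 7 per unit sold, so supply becomes Qs = (P + 7) + 110.
Solving gives Q = 191 with buyers paying $74 and producers receiving $81 (the $7 wedge).
Quantity rises by |ΔQ| = |185 − 191| = 6.
DWL = ½ · t · |ΔQ| = ½ · 7 · 6 = $21.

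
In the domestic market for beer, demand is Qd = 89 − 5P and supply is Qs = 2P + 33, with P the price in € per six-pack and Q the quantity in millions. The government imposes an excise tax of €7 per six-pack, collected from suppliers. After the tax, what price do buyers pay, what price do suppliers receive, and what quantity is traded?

Buyers pay €10; suppliers receive €3; quantity = 39.

Before the tax: set 89 − 5P = 2P + 33 → P* = €8, Q* = 49.
With the tax collected from suppliers, supply shifts: Qs = 2(P − 7) + 33.
New equilibrium: buyers pay €10, suppliers receive €3, Q = 39. (Wedge: Pb − Ps = 7.)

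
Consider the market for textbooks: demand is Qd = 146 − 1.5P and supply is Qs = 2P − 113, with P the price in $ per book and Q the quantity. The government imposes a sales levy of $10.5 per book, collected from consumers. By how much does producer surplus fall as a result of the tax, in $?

Producer surplus falls by $137.25.

Before the tax: set 146 − 1.5P = 2P − 113 → P* = $74, Q* = 35.
With the tax collected from consumers, demand (in seller-price terms) shifts: Qd = 146 − 1.5(P + 10.5).
Solving gives Q = 26 with consumers paying $80 and suppliers receiving $69.5 (the $10.5 wedge).
ΔPS is the trapezoid between Q = 26 and Q = 35 of height $4.5: ½ · (35 + 26) · 4.5 = $137.25.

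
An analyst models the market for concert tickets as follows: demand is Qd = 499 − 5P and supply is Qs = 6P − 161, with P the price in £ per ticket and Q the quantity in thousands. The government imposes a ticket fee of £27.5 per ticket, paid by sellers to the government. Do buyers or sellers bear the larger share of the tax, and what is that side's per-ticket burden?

Without the tax, 499 − 5P = 6P − 161 gives 11P = 660, so P* = £60 and Q* = 199.
With the tax collected from sellers, supply shifts: Qs = 6(P − 27.5) − 161.
New equilibrium: buyers pay £75, sellers receive £47.5, Q = 124. (Wedge: Pb − Ps = 27.5.)
Per-ticket burden: buyers £15, sellers £12.5.
Buyers take the larger share because demand is less price-elastic here (demand slope 5 vs supply slope 6).
The less price-elastic side of the market bears the larger share of a per-unit tax.

Buyers bear the larger share: £15 per ticket.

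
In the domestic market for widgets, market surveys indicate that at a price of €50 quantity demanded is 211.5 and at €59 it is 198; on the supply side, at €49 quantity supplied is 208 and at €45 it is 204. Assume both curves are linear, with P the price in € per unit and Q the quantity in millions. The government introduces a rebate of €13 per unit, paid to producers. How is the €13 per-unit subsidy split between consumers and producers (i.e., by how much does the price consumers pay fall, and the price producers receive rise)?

Demand slope: (198 − 211.5)/(59 − 50) = -1.5, so Qd = 286.5 − 1.5P.
Supply slope: (204 − 208)/(45 − 49) = 1, so Qs = P + 159.
Before the subsidy: set 286.5 − 1.5P = P + 159 → P* = €51, Q* = 210.
With a per-unit subsidy paid to producers, each receives P + 13 per unit sold, so supply becomes Qs = (P + 13) + 159.
Solving gives Q = 217.8 with consumers paying €45.8 and producers receiving €58.8 (the €13 wedge).
Gain to consumers: €5.2; to producers: €7.8. (They sum to €13.)

Consumers gain €5.2 per unit; producers gain €7.8 per unit.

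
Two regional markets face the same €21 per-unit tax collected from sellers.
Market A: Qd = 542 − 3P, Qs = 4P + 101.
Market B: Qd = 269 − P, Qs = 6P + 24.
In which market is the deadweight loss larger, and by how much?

Market A, by €189.

Market A: pre-tax P* = €63, Q* = 353; post-tax Q = 317; deadweight loss = €378.
Market B: pre-tax P* = €35, Q* = 234; post-tax Q = 216; deadweight loss = €189.
Difference: €378 vs €189 → market A is larger by €189.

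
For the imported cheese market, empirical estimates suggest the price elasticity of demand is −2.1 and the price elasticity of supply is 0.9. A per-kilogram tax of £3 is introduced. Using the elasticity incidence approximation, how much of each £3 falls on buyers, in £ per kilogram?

Incidence ratio: buyers' share ≈ εs / (εs + |εd|) = 0.9 / (0.9 + 2.1) = 0.3.
So buyers bear ≈ 0.3 × £3 = £0.9; producers bear £2.1.

Buyers bear ≈ £0.9 per kilogram.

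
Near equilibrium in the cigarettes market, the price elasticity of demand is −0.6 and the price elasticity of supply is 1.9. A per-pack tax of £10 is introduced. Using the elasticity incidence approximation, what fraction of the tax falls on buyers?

Buyers' share ≈ 0.76.

Incidence ratio: buyers' share ≈ εs / (εs + |εd|) = 1.9 / (1.9 + 0.6) = 0.76.
Supply is the more elastic side, so buyers bear the larger share.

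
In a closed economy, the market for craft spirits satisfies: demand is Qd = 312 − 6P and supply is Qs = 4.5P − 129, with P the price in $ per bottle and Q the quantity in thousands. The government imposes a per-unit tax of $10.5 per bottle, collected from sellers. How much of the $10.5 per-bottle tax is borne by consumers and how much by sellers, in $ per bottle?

Consumers bear $4.5 per bottle; sellers bear $6 per bottle.

Before the tax: set 312 − 6P = 4.5P − 129 → P* = $42, Q* = 60.
With the tax collected from sellers, supply shifts: Qs = 4.5(P − 10.5) − 129.
New equilibrium: consumers pay $46.5, sellers receive $36, Q = 33. (Wedge: Pb − Ps = 10.5.)
Burden on consumers: $4.5; on sellers: $6. (They sum to $10.5.)
The less price-elastic side of the market bears the larger share of a per-unit tax.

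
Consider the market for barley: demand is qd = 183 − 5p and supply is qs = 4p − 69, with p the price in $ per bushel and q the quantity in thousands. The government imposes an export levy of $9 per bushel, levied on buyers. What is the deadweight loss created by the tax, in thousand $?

Before the tax: set 183 − 5p = 4p − 69 → p* = $28, q* = 43.
With the tax collected from buyers, demand (in seller-price terms) shifts: qd = 183 − 5(p + 9).
Solving gives q = 23 with buyers paying $32 and suppliers receiving $23 (the $9 wedge).
Quantity falls by |ΔQ| = |43 − 23| = 20.
DWL = ½ · t · |ΔQ| = ½ · 9 · 20 = $90.

Deadweight loss = $90 thousand.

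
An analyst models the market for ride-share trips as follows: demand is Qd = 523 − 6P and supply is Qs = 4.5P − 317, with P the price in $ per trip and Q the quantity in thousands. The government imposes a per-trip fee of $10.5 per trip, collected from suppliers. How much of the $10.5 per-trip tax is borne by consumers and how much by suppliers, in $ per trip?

Without the tax, 523 − 6P = 4.5P − 317 gives 10.5P = 840, so P* = $80 and Q* = 43.
With the tax collected from suppliers, supply shifts: Qs = 4.5(P − 10.5) − 317.
Solving gives Q = 16 with consumers paying $84.5 and suppliers receiving $74 (the $10.5 wedge).
Burden on consumers: $4.5; on suppliers: $6. (They sum to $10.5.)

Consumers bear $4.5 per trip; suppliers bear $6 per trip.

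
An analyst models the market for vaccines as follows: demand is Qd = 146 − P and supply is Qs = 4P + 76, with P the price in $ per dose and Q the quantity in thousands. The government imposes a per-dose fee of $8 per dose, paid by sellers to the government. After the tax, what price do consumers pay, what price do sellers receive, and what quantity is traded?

Before the tax: set 146 − P = 4P + 76 → P* = $14, Q* = 132.
With the tax collected from sellers, supply shifts: Qs = 4(P − 8) + 76.
Solving gives Q = 125.6 with consumers paying $20.4 and sellers receiving $12.4 (the $8 wedge).
The less price-elastic side of the market bears the larger share of a per-unit tax.

Consumers pay $20.4; sellers receive $12.4; quantity = 125.6.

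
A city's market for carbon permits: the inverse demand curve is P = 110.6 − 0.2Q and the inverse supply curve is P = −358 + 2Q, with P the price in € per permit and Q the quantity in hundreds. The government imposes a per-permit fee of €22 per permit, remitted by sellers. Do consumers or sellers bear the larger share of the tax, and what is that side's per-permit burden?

Sellers bear the larger share: €20 per permit.

Inverting to Q(P) form: Qd = 553 − 5P; Qs = 0.5P + 179.
Before the tax: set 553 − 5P = 0.5P + 179 → P* = €68, Q* = 213.
With the tax collected from sellers, supply shifts: Qs = 0.5(P − 22) + 179.
New equilibrium: consumers pay €70, sellers receive €48, Q = 203. (Wedge: Pb − Ps = 22.)
Per-permit burden: consumers €2, sellers €20.
Sellers take the larger share because supply is less price-elastic here (demand slope 5 vs supply slope 0.5).
The less price-elastic side of the market bears the larger share of a per-unit tax.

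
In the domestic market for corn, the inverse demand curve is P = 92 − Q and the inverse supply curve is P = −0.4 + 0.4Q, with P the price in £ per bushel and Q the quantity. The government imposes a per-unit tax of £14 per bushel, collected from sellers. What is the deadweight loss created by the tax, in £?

Deadweight loss = £70.

Inverting to Q(P) form: Qd = 92 − P; Qs = 2.5P + 1.
Before the tax: set 92 − P = 2.5P + 1 → P* = £26, Q* = 66.
With the tax collected from sellers, supply shifts: Qs = 2.5(P − 14) + 1.
Solving gives Q = 56 with consumers paying £36 and sellers receiving £22 (the £14 wedge).
Quantity falls by |ΔQ| = |66 − 56| = 10.
DWL = ½ · t · |ΔQ| = ½ · 14 · 10 = £70.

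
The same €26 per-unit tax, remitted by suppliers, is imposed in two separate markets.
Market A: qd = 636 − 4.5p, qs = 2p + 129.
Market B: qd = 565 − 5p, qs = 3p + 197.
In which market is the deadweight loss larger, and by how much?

Market B, by €165.75.

Market A: pre-tax p* = €78, q* = 285; post-tax q = 249; deadweight loss = €468.
Market B: pre-tax p* = €46, q* = 335; post-tax q = 286.25; deadweight loss = €633.75.
Difference: €468 vs €633.75 → market B is larger by €165.75.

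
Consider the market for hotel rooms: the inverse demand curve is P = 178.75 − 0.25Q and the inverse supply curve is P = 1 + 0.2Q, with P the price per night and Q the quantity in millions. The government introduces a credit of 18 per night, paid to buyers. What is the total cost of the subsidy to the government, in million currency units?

Government outlay = 7830 million.

Inverting to Q(P) form: Qd = 715 − 4P; Qs = 5P − 5.
Without the subsidy, 715 − 4P = 5P − 5 gives 9P = 720, so P* = 80 and Q* = 395.
With a per-unit subsidy paid to buyers, each effectively pays P − 18, so demand becomes Qd = 715 − 4(P − 18).
New equilibrium: buyers pay 70, producers receive 88, Q = 435. (Wedge: Pb − Ps = −18.)
Outlay = t · Q = 18 · 435 = 7830.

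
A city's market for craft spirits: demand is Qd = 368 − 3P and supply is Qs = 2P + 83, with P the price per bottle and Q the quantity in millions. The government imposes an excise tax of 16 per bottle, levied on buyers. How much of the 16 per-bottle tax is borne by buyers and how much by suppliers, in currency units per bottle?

Without the tax, 368 − 3P = 2P + 83 gives 5P = 285, so P* = 57 and Q* = 197.
With the tax collected from buyers, demand (in seller-price terms) shifts: Qd = 368 − 3(P + 16).
Solving gives Q = 177.8 with buyers paying 63.4 and suppliers receiving 47.4 (the 16 wedge).
Burden on buyers: 6.4; on suppliers: 9.6. (They sum to 16.)

Buyers bear 6.4 per bottle; suppliers bear 9.6 per bottle.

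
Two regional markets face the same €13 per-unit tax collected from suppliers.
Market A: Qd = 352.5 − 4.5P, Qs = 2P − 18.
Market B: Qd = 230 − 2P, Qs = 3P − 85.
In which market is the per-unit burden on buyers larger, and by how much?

Market B, by €3.8.

Market A: pre-tax P* = €57, Q* = 96; post-tax Q = 78; per-unit burden on buyers = €4.
Market B: pre-tax P* = €63, Q* = 104; post-tax Q = 88.4; per-unit burden on buyers = €7.8.
Difference: €4 vs €7.8 → market B is larger by €3.8.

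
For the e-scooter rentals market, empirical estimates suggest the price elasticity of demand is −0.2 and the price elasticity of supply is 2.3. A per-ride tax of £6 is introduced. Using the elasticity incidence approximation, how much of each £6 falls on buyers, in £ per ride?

Buyers bear ≈ £5.52 per ride.

Incidence ratio: buyers' share ≈ εs / (εs + |εd|) = 2.3 / (2.3 + 0.2) = 0.92.
So buyers bear ≈ 0.92 × £6 = £5.52; producers bear £0.48.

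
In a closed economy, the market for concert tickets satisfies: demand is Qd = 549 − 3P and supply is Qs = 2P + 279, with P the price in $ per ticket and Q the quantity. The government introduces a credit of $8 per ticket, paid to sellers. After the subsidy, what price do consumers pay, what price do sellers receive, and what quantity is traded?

Consumers pay $50.8; sellers receive $58.8; quantity = 396.6.

Without the subsidy, 549 − 3P = 2P + 279 gives 5P = 270, so P* = $54 and Q* = 387.
With a per-unit subsidy paid to sellers, each receives P + 8 per unit sold, so supply becomes Qs = 2(P + 8) + 279.
New equilibrium: consumers pay $50.8, sellers receive $58.8, Q = 396.6. (Wedge: Pb − Ps = −8.)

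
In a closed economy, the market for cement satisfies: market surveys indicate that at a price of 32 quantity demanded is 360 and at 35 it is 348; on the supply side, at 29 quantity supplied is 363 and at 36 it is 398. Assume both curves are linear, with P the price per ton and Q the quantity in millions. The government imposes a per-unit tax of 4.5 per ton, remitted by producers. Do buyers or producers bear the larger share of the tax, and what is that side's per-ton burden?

Buyers bear the larger share: 2.5 per ton.

Demand slope: (348 − 360)/(35 − 32) = -4, so Qd = 488 − 4P.
Supply slope: (398 − 363)/(36 − 29) = 5, so Qs = 5P + 218.
Before the tax: set 488 − 4P = 5P + 218 → P* = 30, Q* = 368.
With the tax collected from producers, supply shifts: Qs = 5(P − 4.5) + 218.
Solving gives Q = 358 with buyers paying 32.5 and producers receiving 28 (the 4.5 wedge).
Per-ton burden: buyers 2.5, producers 2.
Buyers take the larger share because demand is less price-elastic here (demand slope 4 vs supply slope 5).
The less price-elastic side of the market bears the larger share of a per-unit tax.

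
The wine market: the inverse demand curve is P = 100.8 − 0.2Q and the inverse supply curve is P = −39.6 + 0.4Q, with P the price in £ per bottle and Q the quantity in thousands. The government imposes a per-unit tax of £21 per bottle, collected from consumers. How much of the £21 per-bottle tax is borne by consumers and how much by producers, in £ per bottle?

Inverting to Q(P) form: Qd = 504 − 5P; Qs = 2.5P + 99.
Before the tax: set 504 − 5P = 2.5P + 99 → P* = £54, Q* = 234.
With the tax collected from consumers, demand (in seller-price terms) shifts: Qd = 504 − 5(P + 21).
New equilibrium: consumers pay £61, producers receive £40, Q = 199. (Wedge: Pb − Ps = 21.)
Burden on consumers: £7; on producers: £14. (They sum to £21.)

Consumers bear £7 per bottle; producers bear £14 per bottle.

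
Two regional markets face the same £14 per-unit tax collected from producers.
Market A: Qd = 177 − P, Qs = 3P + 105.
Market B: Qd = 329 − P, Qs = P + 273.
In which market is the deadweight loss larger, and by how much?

Market A, by £24.5.

Market A: pre-tax P* = £18, Q* = 159; post-tax Q = 148.5; deadweight loss = £73.5.
Market B: pre-tax P* = £28, Q* = 301; post-tax Q = 294; deadweight loss = £49.
Difference: £73.5 vs £49 → market A is larger by £24.5.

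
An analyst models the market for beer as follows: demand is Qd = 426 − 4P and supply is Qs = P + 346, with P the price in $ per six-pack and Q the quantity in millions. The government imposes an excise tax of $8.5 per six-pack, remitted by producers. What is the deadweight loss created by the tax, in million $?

Deadweight loss = $28.9 million.

Before the tax: set 426 − 4P = P + 346 → P* = $16, Q* = 362.
With the tax collected from producers, supply shifts: Qs = (P − 8.5) + 346.
Solving gives Q = 355.2 with buyers paying $17.7 and producers receiving $9.2 (the $8.5 wedge).
Quantity falls by |ΔQ| = |362 − 355.2| = 6.8.
DWL = ½ · t · |ΔQ| = ½ · 8.5 · 6.8 = $28.9.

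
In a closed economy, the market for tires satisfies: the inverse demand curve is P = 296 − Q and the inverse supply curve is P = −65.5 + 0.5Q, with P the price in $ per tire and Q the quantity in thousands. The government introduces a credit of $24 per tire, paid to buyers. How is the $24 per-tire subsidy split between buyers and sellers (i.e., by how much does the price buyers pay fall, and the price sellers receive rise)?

Buyers gain $16 per tire; sellers gain $8 per tire.

Rewrite in direct form: Qd = 296 − P and Qs = 2P + 131.
Without the subsidy, 296 − P = 2P + 131 gives 3P = 165, so P* = $55 and Q* = 241.
With a per-unit subsidy paid to buyers, each effectively pays P − 24, so demand becomes Qd = 296 − (P − 24).
Solving gives Q = 257 with buyers paying $39 and sellers receiving $63 (the $24 wedge).
Gain to buyers: $16; to sellers: $8. (They sum to $24.)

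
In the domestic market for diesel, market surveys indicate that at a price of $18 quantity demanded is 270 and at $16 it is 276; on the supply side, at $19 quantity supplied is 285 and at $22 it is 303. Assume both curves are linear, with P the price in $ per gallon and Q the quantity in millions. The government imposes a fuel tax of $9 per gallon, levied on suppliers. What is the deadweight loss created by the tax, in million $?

Deadweight loss = $81 million.

Demand slope: (276 − 270)/(16 − 18) = -3, so Qd = 324 − 3P.
Supply slope: (303 − 285)/(22 − 19) = 6, so Qs = 6P + 171.
Before the tax: set 324 − 3P = 6P + 171 → P* = $17, Q* = 273.
With the tax collected from suppliers, supply shifts: Qs = 6(P − 9) + 171.
New equilibrium: consumers pay $23, suppliers receive $14, Q = 255. (Wedge: Pb − Ps = 9.)
Quantity falls by |ΔQ| = |273 − 255| = 18.
DWL = ½ · t · |ΔQ| = ½ · 9 · 18 = $81.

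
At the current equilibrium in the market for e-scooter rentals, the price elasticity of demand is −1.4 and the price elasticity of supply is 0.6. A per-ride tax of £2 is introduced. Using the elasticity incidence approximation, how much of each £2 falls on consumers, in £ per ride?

Consumers bear ≈ £0.6 per ride.

Incidence ratio: consumers' share ≈ εs / (εs + |εd|) = 0.6 / (0.6 + 1.4) = 0.3.
So consumers bear ≈ 0.3 × £2 = £0.6; suppliers bear £1.4.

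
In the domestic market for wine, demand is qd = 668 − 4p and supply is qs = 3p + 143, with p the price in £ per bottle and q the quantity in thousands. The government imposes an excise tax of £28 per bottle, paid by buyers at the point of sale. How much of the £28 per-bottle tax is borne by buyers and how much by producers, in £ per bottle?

Before the tax: set 668 − 4p = 3p + 143 → p* = £75, q* = 368.
With the tax collected from buyers, demand (in seller-price terms) shifts: qd = 668 − 4(p + 28).
Solving gives q = 320 with buyers paying £87 and producers receiving £59 (the £28 wedge).
Burden on buyers: £12; on producers: £16. (They sum to £28.)
The less price-elastic side of the market bears the larger share of a per-unit tax.

Buyers bear £12 per bottle; producers bear £16 per bottle.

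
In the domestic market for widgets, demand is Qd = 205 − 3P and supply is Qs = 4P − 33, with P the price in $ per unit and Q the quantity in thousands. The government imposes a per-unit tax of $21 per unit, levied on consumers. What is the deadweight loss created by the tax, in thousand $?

Deadweight loss = $378 thousand.

Without the tax, 205 − 3P = 4P − 33 gives 7P = 238, so P* = $34 and Q* = 103.
With the tax collected from consumers, demand (in seller-price terms) shifts: Qd = 205 − 3(P + 21).
New equilibrium: consumers pay $46, suppliers receive $25, Q = 67. (Wedge: Pb − Ps = 21.)
Quantity falls by |ΔQ| = |103 − 67| = 36.
DWL = ½ · t · |ΔQ| = ½ · 21 · 36 = $378.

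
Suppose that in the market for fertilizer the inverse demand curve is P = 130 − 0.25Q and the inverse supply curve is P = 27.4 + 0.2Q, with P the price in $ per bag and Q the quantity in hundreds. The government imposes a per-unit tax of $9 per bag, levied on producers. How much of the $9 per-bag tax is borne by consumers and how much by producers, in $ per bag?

Inverting to Q(P) form: Qd = 520 − 4P; Qs = 5P − 137.
Without the tax, 520 − 4P = 5P − 137 gives 9P = 657, so P* = $73 and Q* = 228.
With the tax collected from producers, supply shifts: Qs = 5(P − 9) − 137.
Solving gives Q = 208 with consumers paying $78 and producers receiving $69 (the $9 wedge).
Burden on consumers: $5; on producers: $4. (They sum to $9.)

Consumers bear $5 per bag; producers bear $4 per bag.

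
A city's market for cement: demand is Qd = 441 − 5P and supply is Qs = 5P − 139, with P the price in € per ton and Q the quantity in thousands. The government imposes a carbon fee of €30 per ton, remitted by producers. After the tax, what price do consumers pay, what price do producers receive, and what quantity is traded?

Consumers pay €73; producers receive €43; quantity = 76.

Without the tax, 441 − 5P = 5P − 139 gives 10P = 580, so P* = €58 and Q* = 151.
With the tax collected from producers, supply shifts: Qs = 5(P − 30) − 139.
Solving gives Q = 76 with consumers paying €73 and producers receiving €43 (the €30 wedge).
The less price-elastic side of the market bears the larger share of a per-unit tax.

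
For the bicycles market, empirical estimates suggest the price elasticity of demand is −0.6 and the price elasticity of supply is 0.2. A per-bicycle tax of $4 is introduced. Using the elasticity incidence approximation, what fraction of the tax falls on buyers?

Incidence ratio: buyers' share ≈ εs / (εs + |εd|) = 0.2 / (0.2 + 0.6) = 0.25.
Supply is the less elastic side, so buyers bear the smaller share.

Buyers' share ≈ 0.25.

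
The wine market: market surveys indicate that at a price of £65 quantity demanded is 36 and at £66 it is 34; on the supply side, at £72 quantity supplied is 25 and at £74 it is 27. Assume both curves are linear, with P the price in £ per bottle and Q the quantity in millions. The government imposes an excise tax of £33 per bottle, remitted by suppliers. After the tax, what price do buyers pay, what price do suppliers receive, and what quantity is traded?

Buyers pay £82; suppliers receive £49; quantity = 2.

Demand slope: (34 − 36)/(66 − 65) = -2, so Qd = 166 − 2P.
Supply slope: (27 − 25)/(74 − 72) = 1, so Qs = P − 47.
Before the tax: set 166 − 2P = P − 47 → P* = £71, Q* = 24.
With the tax collected from suppliers, supply shifts: Qs = (P − 33) − 47.
New equilibrium: buyers pay £82, suppliers receive £49, Q = 2. (Wedge: Pb − Ps = 33.)
The less price-elastic side of the market bears the larger share of a per-unit tax.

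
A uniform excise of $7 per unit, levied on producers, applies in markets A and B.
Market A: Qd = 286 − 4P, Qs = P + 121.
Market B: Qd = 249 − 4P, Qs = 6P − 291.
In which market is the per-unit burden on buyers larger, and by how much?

Market A: pre-tax P* = $33, Q* = 154; post-tax Q = 148.4; per-unit burden on buyers = $1.4.
Market B: pre-tax P* = $54, Q* = 33; post-tax Q = 16.2; per-unit burden on buyers = $4.2.
Difference: $1.4 vs $4.2 → market B is larger by $2.8.

Market B, by $2.8.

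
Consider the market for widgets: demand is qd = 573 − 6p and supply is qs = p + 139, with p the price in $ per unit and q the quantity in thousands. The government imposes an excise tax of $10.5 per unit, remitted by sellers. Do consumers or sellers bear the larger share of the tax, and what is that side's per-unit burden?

Sellers bear the larger share: $9 per unit.

Before the tax: set 573 − 6p = p + 139 → p* = $62, q* = 201.
With the tax collected from sellers, supply shifts: qs = (p − 10.5) + 139.
Solving gives q = 192 with consumers paying $63.5 and sellers receiving $53 (the $10.5 wedge).
Per-unit burden: consumers $1.5, sellers $9.
Sellers take the larger share because supply is less price-elastic here (demand slope 6 vs supply slope 1).
The less price-elastic side of the market bears the larger share of a per-unit tax.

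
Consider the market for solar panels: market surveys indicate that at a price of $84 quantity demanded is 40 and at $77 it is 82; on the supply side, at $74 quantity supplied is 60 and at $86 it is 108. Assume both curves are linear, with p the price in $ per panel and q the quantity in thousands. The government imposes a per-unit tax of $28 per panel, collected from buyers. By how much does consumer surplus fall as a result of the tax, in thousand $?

Demand slope: (82 − 40)/(77 − 84) = -6, so qd = 544 − 6p.
Supply slope: (108 − 60)/(86 − 74) = 4, so qs = 4p − 236.
Before the tax: set 544 − 6p = 4p − 236 → p* = $78, q* = 76.
With the tax collected from buyers, demand (in seller-price terms) shifts: qd = 544 − 6(p + 28).
New equilibrium: buyers pay $89.2, producers receive $61.2, q = 8.8. (Wedge: pb − ps = 28.)
ΔCS is the trapezoid between Q = 8.8 and Q = 76 of height $11.2: ½ · (76 + 8.8) · 11.2 = $474.88.

Consumer surplus falls by $474.88 thousand.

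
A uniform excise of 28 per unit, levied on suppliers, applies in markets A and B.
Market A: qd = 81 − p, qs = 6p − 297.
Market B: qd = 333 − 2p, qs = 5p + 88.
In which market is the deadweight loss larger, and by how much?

Market A: pre-tax p* = 54, q* = 27; post-tax q = 3; deadweight loss = 336.
Market B: pre-tax p* = 35, q* = 263; post-tax q = 223; deadweight loss = 560.
Difference: 336 vs 560 → market B is larger by 224.

Market B, by 224.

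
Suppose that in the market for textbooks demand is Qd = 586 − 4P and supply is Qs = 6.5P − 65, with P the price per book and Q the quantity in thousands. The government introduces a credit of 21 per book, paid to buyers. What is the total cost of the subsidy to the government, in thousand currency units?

Government outlay = 8190 thousand.

Before the subsidy: set 586 − 4P = 6.5P − 65 → P* = 62, Q* = 338.
With a per-unit subsidy paid to buyers, each effectively pays P − 21, so demand becomes Qd = 586 − 4(P − 21).
New equilibrium: buyers pay 49, producers receive 70, Q = 390. (Wedge: Pb − Ps = −21.)
Outlay = t · Q = 21 · 390 = 8190.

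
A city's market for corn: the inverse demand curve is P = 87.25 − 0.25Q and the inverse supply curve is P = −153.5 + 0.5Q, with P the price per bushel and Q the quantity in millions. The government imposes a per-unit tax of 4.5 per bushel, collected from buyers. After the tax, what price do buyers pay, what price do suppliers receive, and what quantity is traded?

Buyers pay 8.5; suppliers receive 4; quantity = 315.

Inverting to Q(P) form: Qd = 349 − 4P; Qs = 2P + 307.
Without the tax, 349 − 4P = 2P + 307 gives 6P = 42, so P* = 7 and Q* = 321.
With the tax collected from buyers, demand (in seller-price terms) shifts: Qd = 349 − 4(P + 4.5).
Solving gives Q = 315 with buyers paying 8.5 and suppliers receiving 4 (the 4.5 wedge).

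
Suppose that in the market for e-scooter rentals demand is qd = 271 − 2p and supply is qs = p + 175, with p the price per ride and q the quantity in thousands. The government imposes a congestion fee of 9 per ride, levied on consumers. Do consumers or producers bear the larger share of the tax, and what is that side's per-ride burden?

Without the tax, 271 − 2p = p + 175 gives 3p = 96, so p* = 32 and q* = 207.
With the tax collected from consumers, demand (in seller-price terms) shifts: qd = 271 − 2(p + 9).
New equilibrium: consumers pay 35, producers receive 26, q = 201. (Wedge: pb − ps = 9.)
Per-ride burden: consumers 3, producers 6.
Producers take the larger share because supply is less price-elastic here (demand slope 2 vs supply slope 1).
The less price-elastic side of the market bears the larger share of a per-unit tax.

Producers bear the larger share: 6 per ride.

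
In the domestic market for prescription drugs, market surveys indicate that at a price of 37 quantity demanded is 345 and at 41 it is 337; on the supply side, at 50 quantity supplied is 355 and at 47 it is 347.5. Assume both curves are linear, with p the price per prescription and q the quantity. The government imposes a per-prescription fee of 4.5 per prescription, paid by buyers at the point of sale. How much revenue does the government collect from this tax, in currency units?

Tax revenue = 1485.

Demand slope: (337 − 345)/(41 − 37) = -2, so qd = 419 − 2p.
Supply slope: (347.5 − 355)/(47 − 50) = 2.5, so qs = 2.5p + 230.
Before the tax: set 419 − 2p = 2.5p + 230 → p* = 42, q* = 335.
With the tax collected from buyers, demand (in seller-price terms) shifts: qd = 419 − 2(p + 4.5).
New equilibrium: buyers pay 44.5, suppliers receive 40, q = 330. (Wedge: pb − ps = 4.5.)
Revenue = t · Q = 4.5 · 330 = 1485.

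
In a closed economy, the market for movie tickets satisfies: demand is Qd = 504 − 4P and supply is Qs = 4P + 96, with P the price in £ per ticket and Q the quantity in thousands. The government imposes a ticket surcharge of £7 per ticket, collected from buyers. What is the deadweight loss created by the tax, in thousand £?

Deadweight loss = £49 thousand.

Without the tax, 504 − 4P = 4P + 96 gives 8P = 408, so P* = £51 and Q* = 300.
With the tax collected from buyers, demand (in seller-price terms) shifts: Qd = 504 − 4(P + 7).
Solving gives Q = 286 with buyers paying £54.5 and suppliers receiving £47.5 (the £7 wedge).
Quantity falls by |ΔQ| = |300 − 286| = 14.
DWL = ½ · t · |ΔQ| = ½ · 7 · 14 = £49.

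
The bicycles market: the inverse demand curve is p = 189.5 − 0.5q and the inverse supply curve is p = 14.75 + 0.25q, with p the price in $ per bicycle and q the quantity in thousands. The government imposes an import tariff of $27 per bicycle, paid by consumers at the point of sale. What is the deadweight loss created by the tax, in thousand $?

Deadweight loss = $486 thousand.

Inverting to q(p) form: qd = 379 − 2p; qs = 4p − 59.
Before the tax: set 379 − 2p = 4p − 59 → p* = $73, q* = 233.
With the tax collected from consumers, demand (in seller-price terms) shifts: qd = 379 − 2(p + 27).
New equilibrium: consumers pay $91, producers receive $64, q = 197. (Wedge: pb − ps = 27.)
Quantity falls by |ΔQ| = |233 − 197| = 36.
DWL = ½ · t · |ΔQ| = ½ · 27 · 36 = $486.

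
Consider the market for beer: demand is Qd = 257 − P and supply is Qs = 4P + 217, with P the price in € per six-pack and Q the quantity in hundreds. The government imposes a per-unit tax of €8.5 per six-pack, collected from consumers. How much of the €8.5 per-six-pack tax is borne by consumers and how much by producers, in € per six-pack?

Before the tax: set 257 − P = 4P + 217 → P* = €8, Q* = 249.
With the tax collected from consumers, demand (in seller-price terms) shifts: Qd = 257 − (P + 8.5).
New equilibrium: consumers pay €14.8, producers receive €6.3, Q = 242.2. (Wedge: Pb − Ps = 8.5.)
Burden on consumers: €6.8; on producers: €1.7. (They sum to €8.5.)

Consumers bear €6.8 per six-pack; producers bear €1.7 per six-pack.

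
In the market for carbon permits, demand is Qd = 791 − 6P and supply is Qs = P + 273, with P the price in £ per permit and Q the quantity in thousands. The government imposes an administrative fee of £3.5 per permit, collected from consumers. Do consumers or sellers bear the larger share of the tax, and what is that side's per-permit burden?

Sellers bear the larger share: £3 per permit.

Without the tax, 791 − 6P = P + 273 gives 7P = 518, so P* = £74 and Q* = 347.
With the tax collected from consumers, demand (in seller-price terms) shifts: Qd = 791 − 6(P + 3.5).
New equilibrium: consumers pay £74.5, sellers receive £71, Q = 344. (Wedge: Pb − Ps = 3.5.)
Per-permit burden: consumers £0.5, sellers £3.
Sellers take the larger share because supply is less price-elastic here (demand slope 6 vs supply slope 1).
The less price-elastic side of the market bears the larger share of a per-unit tax.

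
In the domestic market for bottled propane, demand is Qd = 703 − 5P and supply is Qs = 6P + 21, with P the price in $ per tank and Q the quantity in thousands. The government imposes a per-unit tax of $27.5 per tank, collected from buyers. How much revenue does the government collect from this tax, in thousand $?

Without the tax, 703 − 5P = 6P + 21 gives 11P = 682, so P* = $62 and Q* = 393.
With the tax collected from buyers, demand (in seller-price terms) shifts: Qd = 703 − 5(P + 27.5).
New equilibrium: buyers pay $77, suppliers receive $49.5, Q = 318. (Wedge: Pb − Ps = 27.5.)
Revenue = t · Q = 27.5 · 318 = $8745.

Tax revenue = $8745 thousand.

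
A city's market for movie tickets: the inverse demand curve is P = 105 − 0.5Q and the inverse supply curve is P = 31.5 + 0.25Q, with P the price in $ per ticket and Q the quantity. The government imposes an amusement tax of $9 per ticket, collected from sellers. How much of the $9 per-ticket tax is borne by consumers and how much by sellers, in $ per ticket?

Rewrite in direct form: Qd = 210 − 2P and Qs = 4P − 126.
Without the tax, 210 − 2P = 4P − 126 gives 6P = 336, so P* = $56 and Q* = 98.
With the tax collected from sellers, supply shifts: Qs = 4(P − 9) − 126.
New equilibrium: consumers pay $62, sellers receive $53, Q = 86. (Wedge: Pb − Ps = 9.)
Burden on consumers: $6; on sellers: $3. (They sum to $9.)

Consumers bear $6 per ticket; sellers bear $3 per ticket.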